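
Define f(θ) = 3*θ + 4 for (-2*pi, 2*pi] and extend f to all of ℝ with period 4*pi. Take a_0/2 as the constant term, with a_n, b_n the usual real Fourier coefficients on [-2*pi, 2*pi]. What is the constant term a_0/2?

a_0 = (1/(2*pi)) ∫_{-2*pi}^{2*pi} f(θ) dθ = (1/(2*pi)) · (16*pi) = 8.
So the constant term a_0/2 = 4.

4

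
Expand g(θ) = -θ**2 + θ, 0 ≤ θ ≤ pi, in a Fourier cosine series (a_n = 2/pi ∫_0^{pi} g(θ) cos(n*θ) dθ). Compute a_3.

4*(-1 + pi)/(9*pi)

a_3 = 2/pi ∫_0^{pi} (-θ**2 + θ) cos(3*θ) dθ.
Integrating by parts twice (tabular method), an antiderivative of (-θ**2 + θ) cos(3*θ) is -θ**2*sin(3*θ)/3 + θ*sin(3*θ)/3 - 2*θ*cos(3*θ)/9 + 2*sin(3*θ)/27 + cos(3*θ)/9; evaluating from 0 to pi: ∫_{0}^{pi} (-θ**2 + θ) cos(3*θ) dθ = (-1/9 + 2*pi/9) - (1/9) = -2/9 + 2*pi/9.
Hence a_3 = (2/pi)·(-2/9 + 2*pi/9) = 4*(-1 + pi)/(9*pi).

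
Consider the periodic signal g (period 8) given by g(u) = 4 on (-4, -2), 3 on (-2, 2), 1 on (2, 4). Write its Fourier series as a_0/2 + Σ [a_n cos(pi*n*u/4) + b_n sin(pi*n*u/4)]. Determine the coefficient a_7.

a_7 = 1/4 ∫_{-4}^{4} g(u) cos(7*pi*u/4) du.
Split the integral at the breakpoints.
Directly, an antiderivative of (4) cos(7*pi*u/4) is 16*sin(7*pi*u/4)/(7*pi); evaluating from -4 to -2: ∫_{-4}^{-2} (4) cos(7*pi*u/4) du = (16/(7*pi)) - (0) = 16/(7*pi).
Directly, an antiderivative of (3) cos(7*pi*u/4) is 12*sin(7*pi*u/4)/(7*pi); evaluating from -2 to 2: ∫_{-2}^{2} (3) cos(7*pi*u/4) du = (-12/(7*pi)) - (12/(7*pi)) = -24/(7*pi).
Directly, an antiderivative of (1) cos(7*pi*u/4) is 4*sin(7*pi*u/4)/(7*pi); evaluating from 2 to 4: ∫_{2}^{4} (1) cos(7*pi*u/4) du = (0) - (-4/(7*pi)) = 4/(7*pi).
Summing the pieces and multiplying by (1/4) gives a_7 = -1/(7*pi).

-1/(7*pi)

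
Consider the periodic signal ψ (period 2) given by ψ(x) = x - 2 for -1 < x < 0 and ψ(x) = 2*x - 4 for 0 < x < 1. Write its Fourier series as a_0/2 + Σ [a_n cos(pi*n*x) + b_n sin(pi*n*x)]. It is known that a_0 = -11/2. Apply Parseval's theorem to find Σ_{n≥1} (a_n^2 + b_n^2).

Parseval: a_0^2/2 + Σ_{n≥1} (a_n^2+b_n^2) = ∫_{-1}^{1} ψ(x)^2 dx = 47/3.
Subtract a_0^2/2 = 121/8: Σ (a_n^2+b_n^2) = 13/24.

13/24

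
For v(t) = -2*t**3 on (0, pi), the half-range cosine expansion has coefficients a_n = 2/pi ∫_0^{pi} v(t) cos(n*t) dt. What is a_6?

a_6 = 2/pi ∫_0^{pi} (-2*t**3) cos(6*t) dt.
Integrating by parts three times (tabular method), an antiderivative of (-2*t**3) cos(6*t) is -t**3*sin(6*t)/3 - t**2*cos(6*t)/6 + t*sin(6*t)/18 + cos(6*t)/108; evaluating from 0 to pi: ∫_{0}^{pi} (-2*t**3) cos(6*t) dt = (1/108 - pi**2/6) - (1/108) = -pi**2/6.
Hence a_6 = (2/pi)·(-pi**2/6) = -pi/3.

-pi/3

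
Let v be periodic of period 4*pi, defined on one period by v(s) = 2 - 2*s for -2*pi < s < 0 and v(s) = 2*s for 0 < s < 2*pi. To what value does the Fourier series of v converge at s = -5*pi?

s = -5*pi differs from s = -pi by -1 full period(s), and the series is 4*pi-periodic.
v is continuous at s = -pi with value 2 + 2*pi, so the series converges to 2 + 2*pi there.

2 + 2*pi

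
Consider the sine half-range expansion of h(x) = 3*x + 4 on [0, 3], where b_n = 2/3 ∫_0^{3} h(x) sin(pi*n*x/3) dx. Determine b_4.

-9/(2*pi)

b_4 = 2/3 ∫_0^{3} (3*x + 4) sin(4*pi*x/3) dx.
Integrating by parts (boundary term plus one more integral), an antiderivative of (3*x + 4) sin(4*pi*x/3) is -9*x*cos(4*pi*x/3)/(4*pi) + 27*sin(4*pi*x/3)/(16*pi**2) - 3*cos(4*pi*x/3)/pi; evaluating from 0 to 3: ∫_{0}^{3} (3*x + 4) sin(4*pi*x/3) dx = (-39/(4*pi)) - (-3/pi) = -27/(4*pi).
Hence b_4 = (2/3)·(-27/(4*pi)) = -9/(2*pi).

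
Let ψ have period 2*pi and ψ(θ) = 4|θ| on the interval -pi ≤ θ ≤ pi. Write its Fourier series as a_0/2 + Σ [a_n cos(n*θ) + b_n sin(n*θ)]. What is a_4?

0

a_4 = 1/pi ∫_{-pi}^{pi} ψ(θ) cos(4*θ) dθ.
ψ is even and cos(4*θ) is even, so the integrand is even and a_4 = 2/pi ∫_0^{pi} ψ(θ) cos(4*θ) dθ.
Integrating by parts (boundary term plus one more integral), an antiderivative of (4*θ) cos(4*θ) is θ*sin(4*θ) + cos(4*θ)/4; evaluating from 0 to pi: ∫_{0}^{pi} (4*θ) cos(4*θ) dθ = (1/4) - (1/4) = 0.
Hence a_4 = (2/pi)·(0) = 0.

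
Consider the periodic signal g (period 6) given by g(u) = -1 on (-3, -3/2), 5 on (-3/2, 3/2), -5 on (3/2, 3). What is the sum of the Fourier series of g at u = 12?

5

u = 12 differs from u = 0 by 2 full period(s), and the series is 6-periodic.
g is continuous at u = 0 with value 5, so the series converges to 5 there.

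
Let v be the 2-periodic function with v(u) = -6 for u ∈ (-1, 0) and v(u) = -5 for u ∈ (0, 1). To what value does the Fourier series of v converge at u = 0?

-11/2

At u = 0 the one-sided limits are v(0^-) = -6 and v(0^+) = -5.
By Dirichlet's theorem the series converges to their average, [(-6) + (-5)]/2 = -11/2.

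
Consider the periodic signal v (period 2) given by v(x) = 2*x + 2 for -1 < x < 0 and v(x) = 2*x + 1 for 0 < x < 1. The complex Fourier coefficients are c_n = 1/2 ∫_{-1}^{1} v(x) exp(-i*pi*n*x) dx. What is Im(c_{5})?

Since v is real-valued, Im(c_{5}) = -1/2 ∫_{-1}^{1} v(x) sin(5*pi*x) dx = -b_{5}/2.
Split the integral at the breakpoints.
Integrating by parts (boundary term plus one more integral), an antiderivative of (2*x + 2) sin(5*pi*x) is -2*x*cos(5*pi*x)/(5*pi) + 2*sin(5*pi*x)/(25*pi**2) - 2*cos(5*pi*x)/(5*pi); evaluating from -1 to 0: ∫_{-1}^{0} (2*x + 2) sin(5*pi*x) dx = (-2/(5*pi)) - (0) = -2/(5*pi).
Integrating by parts (boundary term plus one more integral), an antiderivative of (2*x + 1) sin(5*pi*x) is -2*x*cos(5*pi*x)/(5*pi) + 2*sin(5*pi*x)/(25*pi**2) - cos(5*pi*x)/(5*pi); evaluating from 0 to 1: ∫_{0}^{1} (2*x + 1) sin(5*pi*x) dx = (3/(5*pi)) - (-1/(5*pi)) = 4/(5*pi).
So ∫_{-1}^{1} v(x) sin(5*pi*x) dx = 2/(5*pi).
Hence Im(c_{5}) = (-1/2)·(2/(5*pi)) = -1/(5*pi).

-1/(5*pi)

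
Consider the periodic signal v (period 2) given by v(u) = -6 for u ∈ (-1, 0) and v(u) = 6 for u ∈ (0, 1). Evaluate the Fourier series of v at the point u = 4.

0

u = 4 differs from u = 0 by 2 full period(s), and the series is 2-periodic.
At u = 0 the one-sided limits are v(0^-) = -6 and v(0^+) = 6.
By Dirichlet's theorem the series converges to their average, [(-6) + (6)]/2 = 0.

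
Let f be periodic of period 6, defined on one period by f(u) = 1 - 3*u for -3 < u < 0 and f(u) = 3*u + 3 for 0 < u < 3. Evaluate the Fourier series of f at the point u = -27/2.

u = -27/2 differs from u = -3/2 by -2 full period(s), and the series is 6-periodic.
f is continuous at u = -3/2 with value 11/2, so the series converges to 11/2 there.

11/2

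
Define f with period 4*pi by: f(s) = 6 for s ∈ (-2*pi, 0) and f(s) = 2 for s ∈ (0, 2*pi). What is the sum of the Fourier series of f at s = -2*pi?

s = -2*pi differs from s = 2*pi by -1 full period(s), and the series is 4*pi-periodic.
At s = 2*pi the one-sided limits are f(2*pi^-) = 2 and f(2*pi^+) = 6.
By Dirichlet's theorem the series converges to their average, [(2) + (6)]/2 = 4.

4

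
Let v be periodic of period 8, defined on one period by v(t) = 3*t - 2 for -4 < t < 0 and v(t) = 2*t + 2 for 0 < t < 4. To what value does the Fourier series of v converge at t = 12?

-2

t = 12 differs from t = -4 by 2 full period(s), and the series is 8-periodic.
At t = -4 the one-sided limits are v(-4^-) = 10 and v(-4^+) = -14.
By Dirichlet's theorem the series converges to their average, [(10) + (-14)]/2 = -2.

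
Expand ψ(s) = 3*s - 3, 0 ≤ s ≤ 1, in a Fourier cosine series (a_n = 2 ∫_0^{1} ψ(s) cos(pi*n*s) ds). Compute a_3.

-4/(3*pi**2)

a_3 = 2 ∫_0^{1} (3*s - 3) cos(3*pi*s) ds.
Integrating by parts (boundary term plus one more integral), an antiderivative of (3*s - 3) cos(3*pi*s) is s*sin(3*pi*s)/pi - sin(3*pi*s)/pi + cos(3*pi*s)/(3*pi**2); evaluating from 0 to 1: ∫_{0}^{1} (3*s - 3) cos(3*pi*s) ds = (-1/(3*pi**2)) - (1/(3*pi**2)) = -2/(3*pi**2).
Hence a_3 = 2·(-2/(3*pi**2)) = -4/(3*pi**2).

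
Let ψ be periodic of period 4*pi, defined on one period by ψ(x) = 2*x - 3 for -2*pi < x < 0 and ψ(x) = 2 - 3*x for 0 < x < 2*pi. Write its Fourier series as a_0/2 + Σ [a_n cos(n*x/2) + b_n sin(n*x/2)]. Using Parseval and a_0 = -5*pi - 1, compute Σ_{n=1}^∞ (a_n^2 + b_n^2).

-5*pi + 25/2 + 29*pi**2/6

Parseval: a_0^2/2 + Σ_{n≥1} (a_n^2+b_n^2) = (1/(2*pi)) ∫_{-2*pi}^{2*pi} ψ(x)^2 dx = 13 + 52*pi**2/3.
Subtract a_0^2/2 = (1 + 5*pi)**2/2: Σ (a_n^2+b_n^2) = -5*pi + 25/2 + 29*pi**2/6.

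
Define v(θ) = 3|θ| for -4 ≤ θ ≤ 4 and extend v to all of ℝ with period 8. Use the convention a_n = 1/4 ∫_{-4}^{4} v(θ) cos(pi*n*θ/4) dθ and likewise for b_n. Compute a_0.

12

a_0 = 1/4 ∫_{-4}^{4} v(θ) dθ = 1/4 · (48) = 12.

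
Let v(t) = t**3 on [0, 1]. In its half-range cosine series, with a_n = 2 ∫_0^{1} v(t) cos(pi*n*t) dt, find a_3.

a_3 = 2 ∫_0^{1} (t**3) cos(3*pi*t) dt.
Integrating by parts three times (tabular method), an antiderivative of (t**3) cos(3*pi*t) is t**3*sin(3*pi*t)/(3*pi) + t**2*cos(3*pi*t)/(3*pi**2) - 2*t*sin(3*pi*t)/(9*pi**3) - 2*cos(3*pi*t)/(27*pi**4); evaluating from 0 to 1: ∫_{0}^{1} (t**3) cos(3*pi*t) dt = ((2 - 9*pi**2)/(27*pi**4)) - (-2/(27*pi**4)) = (4 - 9*pi**2)/(27*pi**4).
Hence a_3 = 2·((4 - 9*pi**2)/(27*pi**4)) = 2*(4 - 9*pi**2)/(27*pi**4).

2*(4 - 9*pi**2)/(27*pi**4)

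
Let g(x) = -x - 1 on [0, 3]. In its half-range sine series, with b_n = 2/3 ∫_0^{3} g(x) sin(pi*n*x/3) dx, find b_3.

b_3 = 2/3 ∫_0^{3} (-x - 1) sin(pi*x) dx.
Integrating by parts (boundary term plus one more integral), an antiderivative of (-x - 1) sin(pi*x) is x*cos(pi*x)/pi - sin(pi*x)/pi**2 + cos(pi*x)/pi; evaluating from 0 to 3: ∫_{0}^{3} (-x - 1) sin(pi*x) dx = (-4/pi) - (1/pi) = -5/pi.
Hence b_3 = (2/3)·(-5/pi) = -10/(3*pi).

-10/(3*pi)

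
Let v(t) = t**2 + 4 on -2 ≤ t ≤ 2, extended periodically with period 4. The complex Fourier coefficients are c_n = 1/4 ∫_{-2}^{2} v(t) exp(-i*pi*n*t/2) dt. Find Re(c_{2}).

2/pi**2

Since v is real-valued, Re(c_{2}) = 1/4 ∫_{-2}^{2} v(t) cos(pi*t) dt = a_{2}/2.
v is even and cos(pi*t) is even, so the integrand is even: ∫_{-2}^{2} v(t) cos(pi*t) dt = 2∫_0^{2} v(t) cos(pi*t) dt.
Integrating by parts twice (tabular method), an antiderivative of (t**2 + 4) cos(pi*t) is t**2*sin(pi*t)/pi + 2*t*cos(pi*t)/pi**2 - 2*sin(pi*t)/pi**3 + 4*sin(pi*t)/pi; evaluating from 0 to 2: ∫_{0}^{2} (t**2 + 4) cos(pi*t) dt = (4/pi**2) - (0) = 4/pi**2.
So ∫_{-2}^{2} v(t) cos(pi*t) dt = 8/pi**2.
Hence Re(c_{2}) = (1/4)·(8/pi**2) = 2/pi**2.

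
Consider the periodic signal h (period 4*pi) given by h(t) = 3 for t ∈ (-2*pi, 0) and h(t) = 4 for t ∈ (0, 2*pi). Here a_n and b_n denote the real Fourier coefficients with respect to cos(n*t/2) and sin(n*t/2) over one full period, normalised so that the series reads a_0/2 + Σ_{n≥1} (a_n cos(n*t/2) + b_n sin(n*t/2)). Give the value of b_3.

b_3 = (1/(2*pi)) ∫_{-2*pi}^{2*pi} h(t) sin(3*t/2) dt.
Split the integral at the breakpoints.
Directly, an antiderivative of (3) sin(3*t/2) is -2*cos(3*t/2); evaluating from -2*pi to 0: ∫_{-2*pi}^{0} (3) sin(3*t/2) dt = (-2) - (2) = -4.
Directly, an antiderivative of (4) sin(3*t/2) is -8*cos(3*t/2)/3; evaluating from 0 to 2*pi: ∫_{0}^{2*pi} (4) sin(3*t/2) dt = (8/3) - (-8/3) = 16/3.
Summing the pieces and multiplying by (1/(2*pi)) gives b_3 = 2/(3*pi).

2/(3*pi)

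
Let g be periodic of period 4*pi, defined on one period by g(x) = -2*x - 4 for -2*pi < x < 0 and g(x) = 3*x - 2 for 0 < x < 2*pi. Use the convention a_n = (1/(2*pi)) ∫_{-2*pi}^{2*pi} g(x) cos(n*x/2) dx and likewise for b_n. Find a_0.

a_0 = (1/(2*pi)) ∫_{-2*pi}^{2*pi} g(x) dx = (1/(2*pi)) · (2*pi*(-6 + 5*pi)) = -6 + 5*pi.

-6 + 5*pi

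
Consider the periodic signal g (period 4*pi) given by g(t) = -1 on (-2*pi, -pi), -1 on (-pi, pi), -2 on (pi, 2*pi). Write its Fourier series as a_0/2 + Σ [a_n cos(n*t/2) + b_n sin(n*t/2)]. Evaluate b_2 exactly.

b_2 = (1/(2*pi)) ∫_{-2*pi}^{2*pi} g(t) sin(t) dt.
Split the integral at the breakpoints.
Directly, an antiderivative of (-1) sin(t) is cos(t); evaluating from -2*pi to -pi: ∫_{-2*pi}^{-pi} (-1) sin(t) dt = (-1) - (1) = -2.
Directly, an antiderivative of (-1) sin(t) is cos(t); evaluating from -pi to pi: ∫_{-pi}^{pi} (-1) sin(t) dt = (-1) - (-1) = 0.
Directly, an antiderivative of (-2) sin(t) is 2*cos(t); evaluating from pi to 2*pi: ∫_{pi}^{2*pi} (-2) sin(t) dt = (2) - (-2) = 4.
Summing the pieces and multiplying by (1/(2*pi)) gives b_2 = 1/pi.

1/pi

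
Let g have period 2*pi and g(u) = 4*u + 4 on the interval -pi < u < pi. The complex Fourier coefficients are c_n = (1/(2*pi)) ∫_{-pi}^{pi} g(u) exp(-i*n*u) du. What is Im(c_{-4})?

-1

Since g is real-valued, Im(c_{-4}) = -(1/(2*pi)) ∫_{-pi}^{pi} g(u) sin(-4*u) du = b_{4}/2.
Integrating by parts (boundary term plus one more integral), an antiderivative of (4*u + 4) sin(-4*u) is u*cos(4*u) - sin(4*u)/4 + cos(4*u); evaluating from -pi to pi: ∫_{-pi}^{pi} (4*u + 4) sin(-4*u) du = (1 + pi) - (1 - pi) = 2*pi.
Hence Im(c_{-4}) = (-1/(2*pi))·(2*pi) = -1.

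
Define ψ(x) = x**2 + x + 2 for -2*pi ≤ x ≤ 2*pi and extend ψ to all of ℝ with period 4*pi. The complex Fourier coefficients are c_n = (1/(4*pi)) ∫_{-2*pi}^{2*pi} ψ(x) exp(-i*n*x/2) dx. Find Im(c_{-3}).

2/3

Since ψ is real-valued, Im(c_{-3}) = -(1/(4*pi)) ∫_{-2*pi}^{2*pi} ψ(x) sin(-3*x/2) dx = b_{3}/2.
Integrating by parts twice (tabular method), an antiderivative of (x**2 + x + 2) sin(-3*x/2) is 2*x**2*cos(3*x/2)/3 - 8*x*sin(3*x/2)/9 + 2*x*cos(3*x/2)/3 - 4*sin(3*x/2)/9 + 20*cos(3*x/2)/27; evaluating from -2*pi to 2*pi: ∫_{-2*pi}^{2*pi} (x**2 + x + 2) sin(-3*x/2) dx = (-8*pi**2/3 - 4*pi/3 - 20/27) - (-8*pi**2/3 - 20/27 + 4*pi/3) = -8*pi/3.
Hence Im(c_{-3}) = (-1/(4*pi))·(-8*pi/3) = 2/3.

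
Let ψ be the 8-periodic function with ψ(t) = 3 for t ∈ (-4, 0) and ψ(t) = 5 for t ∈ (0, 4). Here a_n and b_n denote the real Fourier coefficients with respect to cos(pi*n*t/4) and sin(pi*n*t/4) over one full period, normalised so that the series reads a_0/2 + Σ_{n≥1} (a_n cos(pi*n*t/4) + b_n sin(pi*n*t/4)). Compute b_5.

b_5 = 1/4 ∫_{-4}^{4} ψ(t) sin(5*pi*t/4) dt.
Split the integral at the breakpoints.
Directly, an antiderivative of (3) sin(5*pi*t/4) is -12*cos(5*pi*t/4)/(5*pi); evaluating from -4 to 0: ∫_{-4}^{0} (3) sin(5*pi*t/4) dt = (-12/(5*pi)) - (12/(5*pi)) = -24/(5*pi).
Directly, an antiderivative of (5) sin(5*pi*t/4) is -4*cos(5*pi*t/4)/pi; evaluating from 0 to 4: ∫_{0}^{4} (5) sin(5*pi*t/4) dt = (4/pi) - (-4/pi) = 8/pi.
Summing the pieces and multiplying by (1/4) gives b_5 = 4/(5*pi).

4/(5*pi)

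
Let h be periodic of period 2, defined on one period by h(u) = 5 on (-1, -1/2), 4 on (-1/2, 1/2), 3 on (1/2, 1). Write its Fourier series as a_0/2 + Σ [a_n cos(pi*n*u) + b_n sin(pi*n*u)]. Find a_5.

a_5 = ∫_{-1}^{1} h(u) cos(5*pi*u) du.
Split the integral at the breakpoints.
Directly, an antiderivative of (5) cos(5*pi*u) is sin(5*pi*u)/pi; evaluating from -1 to -1/2: ∫_{-1}^{-1/2} (5) cos(5*pi*u) du = (-1/pi) - (0) = -1/pi.
Directly, an antiderivative of (4) cos(5*pi*u) is 4*sin(5*pi*u)/(5*pi); evaluating from -1/2 to 1/2: ∫_{-1/2}^{1/2} (4) cos(5*pi*u) du = (4/(5*pi)) - (-4/(5*pi)) = 8/(5*pi).
Directly, an antiderivative of (3) cos(5*pi*u) is 3*sin(5*pi*u)/(5*pi); evaluating from 1/2 to 1: ∫_{1/2}^{1} (3) cos(5*pi*u) du = (0) - (3/(5*pi)) = -3/(5*pi).
Summing the pieces gives a_5 = 0.

0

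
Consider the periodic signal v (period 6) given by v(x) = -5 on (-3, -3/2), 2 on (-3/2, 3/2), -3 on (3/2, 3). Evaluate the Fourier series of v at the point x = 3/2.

-1/2

At x = 3/2 the one-sided limits are v(3/2^-) = 2 and v(3/2^+) = -3.
By Dirichlet's theorem the series converges to their average, [(2) + (-3)]/2 = -1/2.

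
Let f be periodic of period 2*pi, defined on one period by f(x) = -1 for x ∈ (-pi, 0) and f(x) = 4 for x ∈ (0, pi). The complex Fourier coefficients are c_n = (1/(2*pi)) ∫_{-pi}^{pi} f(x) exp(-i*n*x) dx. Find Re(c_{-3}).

Since f is real-valued, Re(c_{-3}) = (1/(2*pi)) ∫_{-pi}^{pi} f(x) cos(-3*x) dx = a_{3}/2.
Split the integral at the breakpoints.
Directly, an antiderivative of (-1) cos(-3*x) is -sin(3*x)/3; evaluating from -pi to 0: ∫_{-pi}^{0} (-1) cos(-3*x) dx = (0) - (0) = 0.
Directly, an antiderivative of (4) cos(-3*x) is 4*sin(3*x)/3; evaluating from 0 to pi: ∫_{0}^{pi} (4) cos(-3*x) dx = (0) - (0) = 0.
So ∫_{-pi}^{pi} f(x) cos(-3*x) dx = 0.
Hence Re(c_{-3}) = (1/(2*pi))·(0) = 0.

0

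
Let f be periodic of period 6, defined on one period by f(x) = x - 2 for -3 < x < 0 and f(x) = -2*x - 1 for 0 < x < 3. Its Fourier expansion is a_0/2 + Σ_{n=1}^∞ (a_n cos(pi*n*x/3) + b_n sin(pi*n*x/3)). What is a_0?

-15/2

a_0 = 1/3 ∫_{-3}^{3} f(x) dx = 1/3 · (-45/2) = -15/2.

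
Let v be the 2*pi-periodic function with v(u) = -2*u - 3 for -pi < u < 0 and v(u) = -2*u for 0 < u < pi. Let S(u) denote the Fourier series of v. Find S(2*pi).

-3/2

u = 2*pi differs from u = 0 by 1 full period(s), and the series is 2*pi-periodic.
At u = 0 the one-sided limits are v(0^-) = -3 and v(0^+) = 0.
By Dirichlet's theorem the series converges to their average, [(-3) + (0)]/2 = -3/2.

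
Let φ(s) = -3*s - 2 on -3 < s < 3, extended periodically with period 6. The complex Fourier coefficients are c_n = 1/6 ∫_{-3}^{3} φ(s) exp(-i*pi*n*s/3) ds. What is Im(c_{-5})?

-9/(5*pi)

Since φ is real-valued, Im(c_{-5}) = -1/6 ∫_{-3}^{3} φ(s) sin(-5*pi*s/3) ds = b_{5}/2.
Integrating by parts (boundary term plus one more integral), an antiderivative of (-3*s - 2) sin(-5*pi*s/3) is -9*s*cos(5*pi*s/3)/(5*pi) + 27*sin(5*pi*s/3)/(25*pi**2) - 6*cos(5*pi*s/3)/(5*pi); evaluating from -3 to 3: ∫_{-3}^{3} (-3*s - 2) sin(-5*pi*s/3) ds = (33/(5*pi)) - (-21/(5*pi)) = 54/(5*pi).
Hence Im(c_{-5}) = (-1/6)·(54/(5*pi)) = -9/(5*pi).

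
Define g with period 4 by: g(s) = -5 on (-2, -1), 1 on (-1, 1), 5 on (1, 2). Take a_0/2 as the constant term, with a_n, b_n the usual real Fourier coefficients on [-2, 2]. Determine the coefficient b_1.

b_1 = 1/2 ∫_{-2}^{2} g(s) sin(pi*s/2) ds.
Split the integral at the breakpoints.
Directly, an antiderivative of (-5) sin(pi*s/2) is 10*cos(pi*s/2)/pi; evaluating from -2 to -1: ∫_{-2}^{-1} (-5) sin(pi*s/2) ds = (0) - (-10/pi) = 10/pi.
Directly, an antiderivative of (1) sin(pi*s/2) is -2*cos(pi*s/2)/pi; evaluating from -1 to 1: ∫_{-1}^{1} (1) sin(pi*s/2) ds = (0) - (0) = 0.
Directly, an antiderivative of (5) sin(pi*s/2) is -10*cos(pi*s/2)/pi; evaluating from 1 to 2: ∫_{1}^{2} (5) sin(pi*s/2) ds = (10/pi) - (0) = 10/pi.
Summing the pieces and multiplying by (1/2) gives b_1 = 10/pi.

10/pi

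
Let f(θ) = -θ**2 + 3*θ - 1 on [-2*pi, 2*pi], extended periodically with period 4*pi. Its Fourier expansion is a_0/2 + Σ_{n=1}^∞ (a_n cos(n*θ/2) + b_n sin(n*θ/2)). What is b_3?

4

b_3 = (1/(2*pi)) ∫_{-2*pi}^{2*pi} f(θ) sin(3*θ/2) dθ.
Integrating by parts twice (tabular method), an antiderivative of (-θ**2 + 3*θ - 1) sin(3*θ/2) is 2*θ**2*cos(3*θ/2)/3 - 8*θ*sin(3*θ/2)/9 - 2*θ*cos(3*θ/2) + 4*sin(3*θ/2)/3 + 2*cos(3*θ/2)/27; evaluating from -2*pi to 2*pi: ∫_{-2*pi}^{2*pi} (-θ**2 + 3*θ - 1) sin(3*θ/2) dθ = (-8*pi**2/3 - 2/27 + 4*pi) - (-8*pi**2/3 - 4*pi - 2/27) = 8*pi.
Hence b_3 = (1/(2*pi))·(8*pi) = 4.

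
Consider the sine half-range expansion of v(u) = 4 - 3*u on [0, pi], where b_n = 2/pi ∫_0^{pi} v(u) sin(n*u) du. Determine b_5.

b_5 = 2/pi ∫_0^{pi} (4 - 3*u) sin(5*u) du.
Integrating by parts (boundary term plus one more integral), an antiderivative of (4 - 3*u) sin(5*u) is 3*u*cos(5*u)/5 - 3*sin(5*u)/25 - 4*cos(5*u)/5; evaluating from 0 to pi: ∫_{0}^{pi} (4 - 3*u) sin(5*u) du = (4/5 - 3*pi/5) - (-4/5) = 8/5 - 3*pi/5.
Hence b_5 = (2/pi)·(8/5 - 3*pi/5) = 2*(8 - 3*pi)/(5*pi).

2*(8 - 3*pi)/(5*pi)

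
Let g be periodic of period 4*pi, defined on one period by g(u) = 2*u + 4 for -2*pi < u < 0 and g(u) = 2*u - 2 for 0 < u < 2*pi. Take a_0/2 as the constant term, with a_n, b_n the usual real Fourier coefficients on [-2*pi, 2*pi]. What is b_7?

4*(-3 + 2*pi)/(7*pi)

b_7 = (1/(2*pi)) ∫_{-2*pi}^{2*pi} g(u) sin(7*u/2) du.
Split the integral at the breakpoints.
Integrating by parts (boundary term plus one more integral), an antiderivative of (2*u + 4) sin(7*u/2) is -4*u*cos(7*u/2)/7 + 8*sin(7*u/2)/49 - 8*cos(7*u/2)/7; evaluating from -2*pi to 0: ∫_{-2*pi}^{0} (2*u + 4) sin(7*u/2) du = (-8/7) - (8/7 - 8*pi/7) = -16/7 + 8*pi/7.
Integrating by parts (boundary term plus one more integral), an antiderivative of (2*u - 2) sin(7*u/2) is -4*u*cos(7*u/2)/7 + 8*sin(7*u/2)/49 + 4*cos(7*u/2)/7; evaluating from 0 to 2*pi: ∫_{0}^{2*pi} (2*u - 2) sin(7*u/2) du = (-4/7 + 8*pi/7) - (4/7) = -8/7 + 8*pi/7.
Summing the pieces and multiplying by (1/(2*pi)) gives b_7 = 4*(-3 + 2*pi)/(7*pi).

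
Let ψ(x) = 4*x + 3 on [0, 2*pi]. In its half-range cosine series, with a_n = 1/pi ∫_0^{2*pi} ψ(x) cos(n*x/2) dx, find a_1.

-32/pi

a_1 = 1/pi ∫_0^{2*pi} (4*x + 3) cos(x/2) dx.
Integrating by parts (boundary term plus one more integral), an antiderivative of (4*x + 3) cos(x/2) is 8*x*sin(x/2) + 6*sin(x/2) + 16*cos(x/2); evaluating from 0 to 2*pi: ∫_{0}^{2*pi} (4*x + 3) cos(x/2) dx = (-16) - (16) = -32.
Hence a_1 = (1/pi)·(-32) = -32/pi.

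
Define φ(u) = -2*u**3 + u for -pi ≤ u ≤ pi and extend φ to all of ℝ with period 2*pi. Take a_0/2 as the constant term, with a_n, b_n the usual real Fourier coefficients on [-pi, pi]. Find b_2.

-4 + 2*pi**2

b_2 = 1/pi ∫_{-pi}^{pi} φ(u) sin(2*u) du.
φ is odd and sin(2*u) is odd, so the integrand is even and b_2 = 2/pi ∫_0^{pi} φ(u) sin(2*u) du.
Integrating by parts three times (tabular method), an antiderivative of (-2*u**3 + u) sin(2*u) is u**3*cos(2*u) - 3*u**2*sin(2*u)/2 - 2*u*cos(2*u) + sin(2*u); evaluating from 0 to pi: ∫_{0}^{pi} (-2*u**3 + u) sin(2*u) du = (pi*(-2 + pi**2)) - (0) = pi*(-2 + pi**2).
Hence b_2 = (2/pi)·(pi*(-2 + pi**2)) = -4 + 2*pi**2.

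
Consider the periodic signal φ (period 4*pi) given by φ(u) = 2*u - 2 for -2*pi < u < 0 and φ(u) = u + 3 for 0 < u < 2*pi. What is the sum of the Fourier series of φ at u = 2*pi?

At u = 2*pi the one-sided limits are φ(2*pi^-) = 3 + 2*pi and φ(2*pi^+) = -4*pi - 2.
By Dirichlet's theorem the series converges to their average, [(3 + 2*pi) + (-4*pi - 2)]/2 = 1/2 - pi.

1/2 - pi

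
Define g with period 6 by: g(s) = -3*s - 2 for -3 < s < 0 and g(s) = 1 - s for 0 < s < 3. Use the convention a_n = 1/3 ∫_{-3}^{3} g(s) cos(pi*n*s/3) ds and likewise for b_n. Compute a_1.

a_1 = 1/3 ∫_{-3}^{3} g(s) cos(pi*s/3) ds.
Split the integral at the breakpoints.
Integrating by parts (boundary term plus one more integral), an antiderivative of (-3*s - 2) cos(pi*s/3) is -9*s*sin(pi*s/3)/pi - 6*sin(pi*s/3)/pi - 27*cos(pi*s/3)/pi**2; evaluating from -3 to 0: ∫_{-3}^{0} (-3*s - 2) cos(pi*s/3) ds = (-27/pi**2) - (27/pi**2) = -54/pi**2.
Integrating by parts (boundary term plus one more integral), an antiderivative of (1 - s) cos(pi*s/3) is -3*s*sin(pi*s/3)/pi + 3*sin(pi*s/3)/pi - 9*cos(pi*s/3)/pi**2; evaluating from 0 to 3: ∫_{0}^{3} (1 - s) cos(pi*s/3) ds = (9/pi**2) - (-9/pi**2) = 18/pi**2.
Summing the pieces and multiplying by (1/3) gives a_1 = -12/pi**2.

-12/pi**2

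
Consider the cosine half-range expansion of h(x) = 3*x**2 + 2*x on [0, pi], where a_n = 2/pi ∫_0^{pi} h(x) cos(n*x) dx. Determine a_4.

3/4

a_4 = 2/pi ∫_0^{pi} (3*x**2 + 2*x) cos(4*x) dx.
Integrating by parts twice (tabular method), an antiderivative of (3*x**2 + 2*x) cos(4*x) is 3*x**2*sin(4*x)/4 + x*sin(4*x)/2 + 3*x*cos(4*x)/8 - 3*sin(4*x)/32 + cos(4*x)/8; evaluating from 0 to pi: ∫_{0}^{pi} (3*x**2 + 2*x) cos(4*x) dx = (1/8 + 3*pi/8) - (1/8) = 3*pi/8.
Hence a_4 = (2/pi)·(3*pi/8) = 3/4.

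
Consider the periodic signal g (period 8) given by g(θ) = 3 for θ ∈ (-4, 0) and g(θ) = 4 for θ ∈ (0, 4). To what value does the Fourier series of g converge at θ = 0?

7/2

At θ = 0 the one-sided limits are g(0^-) = 3 and g(0^+) = 4.
By Dirichlet's theorem the series converges to their average, [(3) + (4)]/2 = 7/2.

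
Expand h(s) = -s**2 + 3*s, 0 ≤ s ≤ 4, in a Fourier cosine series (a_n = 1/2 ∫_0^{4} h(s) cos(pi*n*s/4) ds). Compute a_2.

-16/pi**2

a_2 = 1/2 ∫_0^{4} (-s**2 + 3*s) cos(pi*s/2) ds.
Integrating by parts twice (tabular method), an antiderivative of (-s**2 + 3*s) cos(pi*s/2) is -2*s**2*sin(pi*s/2)/pi + 6*s*sin(pi*s/2)/pi - 8*s*cos(pi*s/2)/pi**2 + 16*sin(pi*s/2)/pi**3 + 12*cos(pi*s/2)/pi**2; evaluating from 0 to 4: ∫_{0}^{4} (-s**2 + 3*s) cos(pi*s/2) ds = (-20/pi**2) - (12/pi**2) = -32/pi**2.
Hence a_2 = (1/2)·(-32/pi**2) = -16/pi**2.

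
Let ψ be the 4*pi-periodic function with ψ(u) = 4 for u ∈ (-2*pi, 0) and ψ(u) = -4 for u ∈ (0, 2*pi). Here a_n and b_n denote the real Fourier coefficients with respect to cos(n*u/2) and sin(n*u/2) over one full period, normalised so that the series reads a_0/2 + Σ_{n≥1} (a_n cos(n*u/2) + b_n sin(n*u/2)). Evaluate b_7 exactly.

-16/(7*pi)

b_7 = (1/(2*pi)) ∫_{-2*pi}^{2*pi} ψ(u) sin(7*u/2) du.
ψ is odd and sin(7*u/2) is odd, so the integrand is even and b_7 = 1/pi ∫_0^{2*pi} ψ(u) sin(7*u/2) du.
Directly, an antiderivative of (-4) sin(7*u/2) is 8*cos(7*u/2)/7; evaluating from 0 to 2*pi: ∫_{0}^{2*pi} (-4) sin(7*u/2) du = (-8/7) - (8/7) = -16/7.
Hence b_7 = (1/pi)·(-16/7) = -16/(7*pi).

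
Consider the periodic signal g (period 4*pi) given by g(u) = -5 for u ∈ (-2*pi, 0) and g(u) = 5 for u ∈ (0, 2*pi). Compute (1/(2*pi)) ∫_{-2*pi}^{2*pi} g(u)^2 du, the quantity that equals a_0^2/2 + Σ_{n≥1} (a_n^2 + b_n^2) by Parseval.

50

(1/(2*pi)) ∫_{-2*pi}^{2*pi} g(u)^2 du = (1/(2*pi)) · (100*pi) = 50.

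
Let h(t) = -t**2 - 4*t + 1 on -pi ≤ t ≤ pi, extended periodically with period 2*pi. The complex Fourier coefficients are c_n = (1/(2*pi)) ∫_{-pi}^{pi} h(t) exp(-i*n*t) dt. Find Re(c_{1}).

2

Since h is real-valued, Re(c_{1}) = (1/(2*pi)) ∫_{-pi}^{pi} h(t) cos(t) dt = a_{1}/2.
Integrating by parts twice (tabular method), an antiderivative of (-t**2 - 4*t + 1) cos(t) is -t**2*sin(t) - 4*t*sin(t) - 2*t*cos(t) + 3*sin(t) - 4*cos(t); evaluating from -pi to pi: ∫_{-pi}^{pi} (-t**2 - 4*t + 1) cos(t) dt = (4 + 2*pi) - (4 - 2*pi) = 4*pi.
Hence Re(c_{1}) = (1/(2*pi))·(4*pi) = 2.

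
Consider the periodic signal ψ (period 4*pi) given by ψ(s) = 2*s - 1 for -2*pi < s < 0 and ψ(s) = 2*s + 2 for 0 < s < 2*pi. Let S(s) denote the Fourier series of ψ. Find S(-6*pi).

s = -6*pi differs from s = -2*pi by -1 full period(s), and the series is 4*pi-periodic.
At s = -2*pi the one-sided limits are ψ(-2*pi^-) = 2 + 4*pi and ψ(-2*pi^+) = -4*pi - 1.
By Dirichlet's theorem the series converges to their average, [(2 + 4*pi) + (-4*pi - 1)]/2 = 1/2.

1/2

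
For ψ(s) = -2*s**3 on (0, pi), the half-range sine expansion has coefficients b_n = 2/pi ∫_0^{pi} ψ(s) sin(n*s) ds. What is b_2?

b_2 = 2/pi ∫_0^{pi} (-2*s**3) sin(2*s) ds.
Integrating by parts three times (tabular method), an antiderivative of (-2*s**3) sin(2*s) is s**3*cos(2*s) - 3*s**2*sin(2*s)/2 - 3*s*cos(2*s)/2 + 3*sin(2*s)/4; evaluating from 0 to pi: ∫_{0}^{pi} (-2*s**3) sin(2*s) ds = (pi*(-3/2 + pi**2)) - (0) = pi*(-3/2 + pi**2).
Hence b_2 = (2/pi)·(pi*(-3/2 + pi**2)) = -3 + 2*pi**2.

-3 + 2*pi**2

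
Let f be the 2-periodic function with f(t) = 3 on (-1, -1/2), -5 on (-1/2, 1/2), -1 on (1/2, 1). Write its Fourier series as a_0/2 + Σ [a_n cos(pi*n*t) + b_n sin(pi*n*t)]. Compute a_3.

4/pi

a_3 = ∫_{-1}^{1} f(t) cos(3*pi*t) dt.
Split the integral at the breakpoints.
Directly, an antiderivative of (3) cos(3*pi*t) is sin(3*pi*t)/pi; evaluating from -1 to -1/2: ∫_{-1}^{-1/2} (3) cos(3*pi*t) dt = (1/pi) - (0) = 1/pi.
Directly, an antiderivative of (-5) cos(3*pi*t) is -5*sin(3*pi*t)/(3*pi); evaluating from -1/2 to 1/2: ∫_{-1/2}^{1/2} (-5) cos(3*pi*t) dt = (5/(3*pi)) - (-5/(3*pi)) = 10/(3*pi).
Directly, an antiderivative of (-1) cos(3*pi*t) is -sin(3*pi*t)/(3*pi); evaluating from 1/2 to 1: ∫_{1/2}^{1} (-1) cos(3*pi*t) dt = (0) - (1/(3*pi)) = -1/(3*pi).
Summing the pieces gives a_3 = 4/pi.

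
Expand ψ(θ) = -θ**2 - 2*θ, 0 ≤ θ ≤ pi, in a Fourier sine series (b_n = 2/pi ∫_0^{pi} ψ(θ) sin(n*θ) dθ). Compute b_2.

2 + pi

b_2 = 2/pi ∫_0^{pi} (-θ**2 - 2*θ) sin(2*θ) dθ.
Integrating by parts twice (tabular method), an antiderivative of (-θ**2 - 2*θ) sin(2*θ) is θ**2*cos(2*θ)/2 - θ*sin(2*θ)/2 + θ*cos(2*θ) - sin(2*θ)/2 - cos(2*θ)/4; evaluating from 0 to pi: ∫_{0}^{pi} (-θ**2 - 2*θ) sin(2*θ) dθ = (-1/4 + pi + pi**2/2) - (-1/4) = pi*(2 + pi)/2.
Hence b_2 = (2/pi)·(pi*(2 + pi)/2) = 2 + pi.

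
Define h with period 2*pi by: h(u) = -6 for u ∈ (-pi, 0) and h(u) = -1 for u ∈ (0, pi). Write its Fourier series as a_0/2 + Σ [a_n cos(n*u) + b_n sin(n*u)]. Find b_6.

0

b_6 = 1/pi ∫_{-pi}^{pi} h(u) sin(6*u) du.
Split the integral at the breakpoints.
Directly, an antiderivative of (-6) sin(6*u) is cos(6*u); evaluating from -pi to 0: ∫_{-pi}^{0} (-6) sin(6*u) du = (1) - (1) = 0.
Directly, an antiderivative of (-1) sin(6*u) is cos(6*u)/6; evaluating from 0 to pi: ∫_{0}^{pi} (-1) sin(6*u) du = (1/6) - (1/6) = 0.
Summing the pieces and multiplying by (1/pi) gives b_6 = 0.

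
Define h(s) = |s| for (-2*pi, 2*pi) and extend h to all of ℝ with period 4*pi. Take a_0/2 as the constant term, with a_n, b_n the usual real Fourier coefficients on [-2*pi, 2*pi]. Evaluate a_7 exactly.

-8/(49*pi)

a_7 = (1/(2*pi)) ∫_{-2*pi}^{2*pi} h(s) cos(7*s/2) ds.
h is even and cos(7*s/2) is even, so the integrand is even and a_7 = 1/pi ∫_0^{2*pi} h(s) cos(7*s/2) ds.
Integrating by parts (boundary term plus one more integral), an antiderivative of (s) cos(7*s/2) is 2*s*sin(7*s/2)/7 + 4*cos(7*s/2)/49; evaluating from 0 to 2*pi: ∫_{0}^{2*pi} (s) cos(7*s/2) ds = (-4/49) - (4/49) = -8/49.
Hence a_7 = (1/pi)·(-8/49) = -8/(49*pi).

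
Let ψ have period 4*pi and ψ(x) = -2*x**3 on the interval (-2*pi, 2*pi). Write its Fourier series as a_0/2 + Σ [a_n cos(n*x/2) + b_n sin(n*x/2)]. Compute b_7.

b_7 = (1/(2*pi)) ∫_{-2*pi}^{2*pi} ψ(x) sin(7*x/2) dx.
ψ is odd and sin(7*x/2) is odd, so the integrand is even and b_7 = 1/pi ∫_0^{2*pi} ψ(x) sin(7*x/2) dx.
Integrating by parts three times (tabular method), an antiderivative of (-2*x**3) sin(7*x/2) is 4*x**3*cos(7*x/2)/7 - 24*x**2*sin(7*x/2)/49 - 96*x*cos(7*x/2)/343 + 192*sin(7*x/2)/2401; evaluating from 0 to 2*pi: ∫_{0}^{2*pi} (-2*x**3) sin(7*x/2) dx = (32*pi*(6 - 49*pi**2)/343) - (0) = 32*pi*(6 - 49*pi**2)/343.
Hence b_7 = (1/pi)·(32*pi*(6 - 49*pi**2)/343) = 192/343 - 32*pi**2/7.

192/343 - 32*pi**2/7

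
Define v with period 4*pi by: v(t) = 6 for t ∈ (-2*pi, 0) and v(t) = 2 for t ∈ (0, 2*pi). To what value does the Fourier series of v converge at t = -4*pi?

4

t = -4*pi differs from t = 0 by -1 full period(s), and the series is 4*pi-periodic.
At t = 0 the one-sided limits are v(0^-) = 6 and v(0^+) = 2.
By Dirichlet's theorem the series converges to their average, [(6) + (2)]/2 = 4.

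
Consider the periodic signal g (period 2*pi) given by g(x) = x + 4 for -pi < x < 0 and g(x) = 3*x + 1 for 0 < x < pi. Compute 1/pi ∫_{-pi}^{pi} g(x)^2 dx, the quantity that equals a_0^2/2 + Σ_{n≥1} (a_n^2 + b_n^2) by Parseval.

1/pi ∫_{-pi}^{pi} g(x)^2 dx = 1/pi · (pi*(-3*pi + 51 + 10*pi**2)/3) = -pi + 17 + 10*pi**2/3.

-pi + 17 + 10*pi**2/3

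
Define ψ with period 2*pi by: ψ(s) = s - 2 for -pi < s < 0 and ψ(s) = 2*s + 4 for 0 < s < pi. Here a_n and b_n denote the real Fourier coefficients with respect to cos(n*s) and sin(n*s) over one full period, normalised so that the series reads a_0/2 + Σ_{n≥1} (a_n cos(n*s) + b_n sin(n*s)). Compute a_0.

a_0 = 1/pi ∫_{-pi}^{pi} ψ(s) ds = 1/pi · (pi*(pi + 4)/2) = pi/2 + 2.

pi/2 + 2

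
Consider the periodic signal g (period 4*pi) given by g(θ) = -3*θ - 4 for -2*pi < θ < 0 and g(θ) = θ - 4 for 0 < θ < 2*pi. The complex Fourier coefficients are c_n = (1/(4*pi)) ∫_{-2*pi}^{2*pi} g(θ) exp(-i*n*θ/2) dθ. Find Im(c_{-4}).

Since g is real-valued, Im(c_{-4}) = -(1/(4*pi)) ∫_{-2*pi}^{2*pi} g(θ) sin(-2*θ) dθ = b_{4}/2.
Split the integral at the breakpoints.
Integrating by parts (boundary term plus one more integral), an antiderivative of (-3*θ - 4) sin(-2*θ) is -3*θ*cos(2*θ)/2 + 3*sin(2*θ)/4 - 2*cos(2*θ); evaluating from -2*pi to 0: ∫_{-2*pi}^{0} (-3*θ - 4) sin(-2*θ) dθ = (-2) - (-2 + 3*pi) = -3*pi.
Integrating by parts (boundary term plus one more integral), an antiderivative of (θ - 4) sin(-2*θ) is θ*cos(2*θ)/2 - sin(2*θ)/4 - 2*cos(2*θ); evaluating from 0 to 2*pi: ∫_{0}^{2*pi} (θ - 4) sin(-2*θ) dθ = (-2 + pi) - (-2) = pi.
So ∫_{-2*pi}^{2*pi} g(θ) sin(-2*θ) dθ = -2*pi.
Hence Im(c_{-4}) = (-1/(4*pi))·(-2*pi) = 1/2.

1/2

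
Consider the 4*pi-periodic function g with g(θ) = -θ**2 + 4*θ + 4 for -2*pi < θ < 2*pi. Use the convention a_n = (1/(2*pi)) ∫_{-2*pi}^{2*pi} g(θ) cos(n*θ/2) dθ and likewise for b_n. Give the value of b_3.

b_3 = (1/(2*pi)) ∫_{-2*pi}^{2*pi} g(θ) sin(3*θ/2) dθ.
Integrating by parts twice (tabular method), an antiderivative of (-θ**2 + 4*θ + 4) sin(3*θ/2) is 2*θ**2*cos(3*θ/2)/3 - 8*θ*sin(3*θ/2)/9 - 8*θ*cos(3*θ/2)/3 + 16*sin(3*θ/2)/9 - 88*cos(3*θ/2)/27; evaluating from -2*pi to 2*pi: ∫_{-2*pi}^{2*pi} (-θ**2 + 4*θ + 4) sin(3*θ/2) dθ = (-8*pi**2/3 + 88/27 + 16*pi/3) - (-8*pi**2/3 - 16*pi/3 + 88/27) = 32*pi/3.
Hence b_3 = (1/(2*pi))·(32*pi/3) = 16/3.

16/3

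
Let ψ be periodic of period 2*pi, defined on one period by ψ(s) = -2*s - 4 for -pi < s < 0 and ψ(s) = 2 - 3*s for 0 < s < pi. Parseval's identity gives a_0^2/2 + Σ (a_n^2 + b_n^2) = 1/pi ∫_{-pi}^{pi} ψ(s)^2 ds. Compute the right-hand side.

1/pi ∫_{-pi}^{pi} ψ(s)^2 ds = 1/pi · (pi*(-42*pi + 60 + 13*pi**2)/3) = -14*pi + 20 + 13*pi**2/3.

-14*pi + 20 + 13*pi**2/3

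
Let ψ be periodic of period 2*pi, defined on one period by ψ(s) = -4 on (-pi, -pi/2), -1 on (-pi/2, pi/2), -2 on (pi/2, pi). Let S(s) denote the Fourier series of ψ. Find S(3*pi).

s = 3*pi differs from s = -pi by 2 full period(s), and the series is 2*pi-periodic.
At s = -pi the one-sided limits are ψ(-pi^-) = -2 and ψ(-pi^+) = -4.
By Dirichlet's theorem the series converges to their average, [(-2) + (-4)]/2 = -3.

-3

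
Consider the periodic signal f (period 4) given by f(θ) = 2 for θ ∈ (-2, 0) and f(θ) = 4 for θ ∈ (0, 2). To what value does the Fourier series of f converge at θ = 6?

3

θ = 6 differs from θ = -2 by 2 full period(s), and the series is 4-periodic.
At θ = -2 the one-sided limits are f(-2^-) = 4 and f(-2^+) = 2.
By Dirichlet's theorem the series converges to their average, [(4) + (2)]/2 = 3.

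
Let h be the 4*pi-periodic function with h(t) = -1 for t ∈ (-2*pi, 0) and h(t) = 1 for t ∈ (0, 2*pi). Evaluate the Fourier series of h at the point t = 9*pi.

1

t = 9*pi differs from t = pi by 2 full period(s), and the series is 4*pi-periodic.
h is continuous at t = pi with value 1, so the series converges to 1 there.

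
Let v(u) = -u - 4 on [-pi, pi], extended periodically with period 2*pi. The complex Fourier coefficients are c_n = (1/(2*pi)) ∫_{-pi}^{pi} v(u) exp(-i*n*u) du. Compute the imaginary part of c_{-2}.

1/2

Since v is real-valued, Im(c_{-2}) = -(1/(2*pi)) ∫_{-pi}^{pi} v(u) sin(-2*u) du = b_{2}/2.
Integrating by parts (boundary term plus one more integral), an antiderivative of (-u - 4) sin(-2*u) is -u*cos(2*u)/2 + sin(2*u)/4 - 2*cos(2*u); evaluating from -pi to pi: ∫_{-pi}^{pi} (-u - 4) sin(-2*u) du = (-2 - pi/2) - (-2 + pi/2) = -pi.
Hence Im(c_{-2}) = (-1/(2*pi))·(-pi) = 1/2.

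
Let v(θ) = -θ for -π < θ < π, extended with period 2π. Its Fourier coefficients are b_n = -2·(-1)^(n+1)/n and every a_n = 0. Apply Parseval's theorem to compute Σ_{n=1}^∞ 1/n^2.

pi**2/6

Parseval: Σ b_n^2 = (1/π) ∫_{-π}^{π} v(θ)^2 dθ = 2*pi**2/3.
Σ b_n^2 = Σ 4/n^2, so Σ 1/n^2 = (2*pi**2/3)/4 = pi**2/6.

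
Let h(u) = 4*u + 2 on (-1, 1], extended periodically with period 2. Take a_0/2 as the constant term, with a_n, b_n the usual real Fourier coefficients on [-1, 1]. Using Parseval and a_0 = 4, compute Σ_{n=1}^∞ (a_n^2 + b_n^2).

Parseval: a_0^2/2 + Σ_{n≥1} (a_n^2+b_n^2) = ∫_{-1}^{1} h(u)^2 du = 56/3.
Subtract a_0^2/2 = 8: Σ (a_n^2+b_n^2) = 32/3.

32/3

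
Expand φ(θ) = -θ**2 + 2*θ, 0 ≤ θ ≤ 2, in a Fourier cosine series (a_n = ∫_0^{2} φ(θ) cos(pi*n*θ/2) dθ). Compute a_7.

a_7 = ∫_0^{2} (-θ**2 + 2*θ) cos(7*pi*θ/2) dθ.
Integrating by parts twice (tabular method), an antiderivative of (-θ**2 + 2*θ) cos(7*pi*θ/2) is -2*θ**2*sin(7*pi*θ/2)/(7*pi) + 4*θ*sin(7*pi*θ/2)/(7*pi) - 8*θ*cos(7*pi*θ/2)/(49*pi**2) + 16*sin(7*pi*θ/2)/(343*pi**3) + 8*cos(7*pi*θ/2)/(49*pi**2); evaluating from 0 to 2: ∫_{0}^{2} (-θ**2 + 2*θ) cos(7*pi*θ/2) dθ = (8/(49*pi**2)) - (8/(49*pi**2)) = 0.
Hence a_7 = 0.

0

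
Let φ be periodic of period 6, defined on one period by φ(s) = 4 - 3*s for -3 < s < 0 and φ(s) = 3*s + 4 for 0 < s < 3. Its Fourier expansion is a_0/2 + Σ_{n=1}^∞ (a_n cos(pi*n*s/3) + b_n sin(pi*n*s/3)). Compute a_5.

a_5 = 1/3 ∫_{-3}^{3} φ(s) cos(5*pi*s/3) ds.
φ is even and cos(5*pi*s/3) is even, so the integrand is even and a_5 = 2/3 ∫_0^{3} φ(s) cos(5*pi*s/3) ds.
Integrating by parts (boundary term plus one more integral), an antiderivative of (3*s + 4) cos(5*pi*s/3) is 9*s*sin(5*pi*s/3)/(5*pi) + 12*sin(5*pi*s/3)/(5*pi) + 27*cos(5*pi*s/3)/(25*pi**2); evaluating from 0 to 3: ∫_{0}^{3} (3*s + 4) cos(5*pi*s/3) ds = (-27/(25*pi**2)) - (27/(25*pi**2)) = -54/(25*pi**2).
Hence a_5 = (2/3)·(-54/(25*pi**2)) = -36/(25*pi**2).

-36/(25*pi**2)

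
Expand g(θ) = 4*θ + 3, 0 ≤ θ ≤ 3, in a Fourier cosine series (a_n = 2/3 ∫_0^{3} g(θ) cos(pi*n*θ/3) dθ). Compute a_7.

-48/(49*pi**2)

a_7 = 2/3 ∫_0^{3} (4*θ + 3) cos(7*pi*θ/3) dθ.
Integrating by parts (boundary term plus one more integral), an antiderivative of (4*θ + 3) cos(7*pi*θ/3) is 12*θ*sin(7*pi*θ/3)/(7*pi) + 9*sin(7*pi*θ/3)/(7*pi) + 36*cos(7*pi*θ/3)/(49*pi**2); evaluating from 0 to 3: ∫_{0}^{3} (4*θ + 3) cos(7*pi*θ/3) dθ = (-36/(49*pi**2)) - (36/(49*pi**2)) = -72/(49*pi**2).
Hence a_7 = (2/3)·(-72/(49*pi**2)) = -48/(49*pi**2).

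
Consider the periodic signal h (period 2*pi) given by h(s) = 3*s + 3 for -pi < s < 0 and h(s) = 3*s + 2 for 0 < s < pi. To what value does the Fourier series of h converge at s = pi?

At s = pi the one-sided limits are h(pi^-) = 2 + 3*pi and h(pi^+) = 3 - 3*pi.
By Dirichlet's theorem the series converges to their average, [(2 + 3*pi) + (3 - 3*pi)]/2 = 5/2.

5/2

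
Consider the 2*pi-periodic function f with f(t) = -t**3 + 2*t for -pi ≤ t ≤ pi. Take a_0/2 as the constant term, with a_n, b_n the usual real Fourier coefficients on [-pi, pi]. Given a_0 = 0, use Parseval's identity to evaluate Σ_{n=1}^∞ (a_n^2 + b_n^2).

Parseval: a_0^2/2 + Σ_{n≥1} (a_n^2+b_n^2) = 1/pi ∫_{-pi}^{pi} f(t)^2 dt = 2*pi**2*(-84*pi**2 + 140 + 15*pi**4)/105.
Subtract a_0^2/2 = 0: Σ (a_n^2+b_n^2) = 2*pi**2*(-84*pi**2 + 140 + 15*pi**4)/105.

2*pi**2*(-84*pi**2 + 140 + 15*pi**4)/105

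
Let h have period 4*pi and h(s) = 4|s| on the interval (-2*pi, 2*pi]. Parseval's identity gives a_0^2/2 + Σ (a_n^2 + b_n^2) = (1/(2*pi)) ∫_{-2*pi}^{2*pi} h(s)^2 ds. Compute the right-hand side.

128*pi**2/3

(1/(2*pi)) ∫_{-2*pi}^{2*pi} h(s)^2 ds = (1/(2*pi)) · (256*pi**3/3) = 128*pi**2/3.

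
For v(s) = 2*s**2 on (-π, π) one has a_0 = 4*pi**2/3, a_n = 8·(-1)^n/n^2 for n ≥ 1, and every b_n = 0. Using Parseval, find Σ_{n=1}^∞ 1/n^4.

Parseval: a_0^2/2 + Σ a_n^2 = (1/π) ∫_{-π}^{π} v(s)^2 ds = 8*pi**4/5.
Subtract a_0^2/2 = 8*pi**4/9: Σ a_n^2 = 32*pi**4/45.
Since a_n^2 = 64/n^4, Σ 1/n^4 = pi**4/90.

pi**4/90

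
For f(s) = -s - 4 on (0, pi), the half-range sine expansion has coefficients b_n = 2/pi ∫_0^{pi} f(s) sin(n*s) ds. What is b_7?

2*(-8 - pi)/(7*pi)

b_7 = 2/pi ∫_0^{pi} (-s - 4) sin(7*s) ds.
Integrating by parts (boundary term plus one more integral), an antiderivative of (-s - 4) sin(7*s) is s*cos(7*s)/7 - sin(7*s)/49 + 4*cos(7*s)/7; evaluating from 0 to pi: ∫_{0}^{pi} (-s - 4) sin(7*s) ds = (-4/7 - pi/7) - (4/7) = -8/7 - pi/7.
Hence b_7 = (2/pi)·(-8/7 - pi/7) = 2*(-8 - pi)/(7*pi).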